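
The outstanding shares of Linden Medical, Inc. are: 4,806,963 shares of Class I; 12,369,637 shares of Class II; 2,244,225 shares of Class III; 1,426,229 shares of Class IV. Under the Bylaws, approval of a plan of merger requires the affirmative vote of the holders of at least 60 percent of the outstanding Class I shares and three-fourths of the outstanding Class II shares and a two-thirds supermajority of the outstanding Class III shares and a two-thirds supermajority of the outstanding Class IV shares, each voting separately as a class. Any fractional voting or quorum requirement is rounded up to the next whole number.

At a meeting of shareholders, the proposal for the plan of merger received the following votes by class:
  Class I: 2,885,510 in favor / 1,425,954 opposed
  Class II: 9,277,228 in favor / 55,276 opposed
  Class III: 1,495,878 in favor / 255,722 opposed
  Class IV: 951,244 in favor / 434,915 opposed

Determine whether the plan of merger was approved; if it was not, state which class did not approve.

Not approved — the Class III shares did not give the required vote.

Class I: 3/5 of 4806963 = 2884177.80, rounded up to 2884178; 2,884,178 required, 2,885,510 in favor — approved.
Class II: 3/4 of 12369637 = 9277227.75, rounded up to 9277228; 9,277,228 required, 9,277,228 in favor — approved.
Class III: 2/3 of 2244225 = 1496150; 1,496,150 required, 1,495,878 in favor — not approved.
Class IV: 2/3 of 1426229 = 950819.33, rounded up to 950820; 950,820 required, 951,244 in favor — approved.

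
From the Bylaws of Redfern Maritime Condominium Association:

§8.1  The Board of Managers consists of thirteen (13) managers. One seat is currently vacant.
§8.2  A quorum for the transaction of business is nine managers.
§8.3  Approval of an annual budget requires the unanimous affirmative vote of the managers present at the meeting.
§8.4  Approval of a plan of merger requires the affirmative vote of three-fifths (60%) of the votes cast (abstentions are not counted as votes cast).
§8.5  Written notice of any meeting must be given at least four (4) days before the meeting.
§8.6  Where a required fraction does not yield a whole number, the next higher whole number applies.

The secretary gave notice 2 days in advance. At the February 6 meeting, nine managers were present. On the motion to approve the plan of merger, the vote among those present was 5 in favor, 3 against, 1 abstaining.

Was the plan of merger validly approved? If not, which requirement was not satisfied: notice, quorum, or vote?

Invalid — notice requirement not satisfied.

Notice: 2 days given; 4 required (2 < 4). Not satisfied.
Quorum: 9 present; quorum is 9. Satisfied.
Vote: the plan of merger requires three-fifths of the votes cast (9 present − 1 abstaining = 8). 3/5 of 8 = 4.80, rounded up to 5, so 5 affirmative votes are needed; 5 voted in favor. Satisfied.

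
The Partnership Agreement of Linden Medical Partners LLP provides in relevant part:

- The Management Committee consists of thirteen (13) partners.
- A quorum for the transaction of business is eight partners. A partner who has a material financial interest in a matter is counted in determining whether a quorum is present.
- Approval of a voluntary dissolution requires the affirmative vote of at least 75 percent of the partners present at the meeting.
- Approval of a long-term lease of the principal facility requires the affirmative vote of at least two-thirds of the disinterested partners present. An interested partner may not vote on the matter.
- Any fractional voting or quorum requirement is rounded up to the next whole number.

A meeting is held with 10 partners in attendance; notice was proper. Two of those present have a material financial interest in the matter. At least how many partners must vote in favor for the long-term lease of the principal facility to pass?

6

The long-term lease of the principal facility requires two-thirds of the disinterested partners present (10 − 2 = 8).
2/3 of 8 = 5.33, rounded up to 6.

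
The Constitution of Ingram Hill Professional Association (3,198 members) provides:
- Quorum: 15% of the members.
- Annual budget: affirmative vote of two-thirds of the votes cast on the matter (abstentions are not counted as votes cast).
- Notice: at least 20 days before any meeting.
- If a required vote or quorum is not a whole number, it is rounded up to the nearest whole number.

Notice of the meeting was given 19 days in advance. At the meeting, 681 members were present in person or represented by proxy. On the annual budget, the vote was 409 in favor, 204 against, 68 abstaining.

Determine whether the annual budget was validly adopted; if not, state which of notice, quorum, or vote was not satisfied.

Notice: 19 days given; 20 required. Not satisfied.
Quorum: 15% of 3,198 = 479.70, rounded up to 480; 681 present. Satisfied.
Vote: requires two-thirds of the votes cast (681 − 68 abstaining = 613); 2/3 of 613 = 408.67, rounded up to 409, so 409 needed; 409 in favor. Satisfied.

Invalid — notice requirement not satisfied.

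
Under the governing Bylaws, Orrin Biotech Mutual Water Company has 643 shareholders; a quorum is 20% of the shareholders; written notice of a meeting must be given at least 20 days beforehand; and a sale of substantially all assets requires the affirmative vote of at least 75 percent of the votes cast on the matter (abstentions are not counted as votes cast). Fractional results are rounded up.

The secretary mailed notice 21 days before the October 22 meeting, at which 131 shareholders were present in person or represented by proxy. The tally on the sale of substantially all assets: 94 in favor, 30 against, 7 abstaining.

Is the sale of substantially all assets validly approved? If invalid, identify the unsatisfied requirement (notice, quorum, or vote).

Valid — all requirements satisfied.

Notice: 21 days given; 20 required. Satisfied.
Quorum: 20% of 643 = 128.60, rounded up to 129; 131 present. Satisfied.
Vote: requires three-fourths of the votes cast (131 − 7 abstaining = 124); 3/4 of 124 = 93, so 93 needed; 94 in favor. Satisfied.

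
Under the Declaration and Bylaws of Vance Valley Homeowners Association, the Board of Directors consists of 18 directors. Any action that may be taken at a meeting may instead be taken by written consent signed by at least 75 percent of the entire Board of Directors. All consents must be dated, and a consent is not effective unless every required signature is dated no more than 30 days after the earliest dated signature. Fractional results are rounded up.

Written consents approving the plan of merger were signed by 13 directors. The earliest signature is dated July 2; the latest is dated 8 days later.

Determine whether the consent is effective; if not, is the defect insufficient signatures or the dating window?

Not effective — insufficient signatures.

Signatures required: at least 75 percent of 18 — 3/4 of 18 = 13.50, rounded up to 14, so 14 needed; 13 signed. Insufficient.
Dating window: the latest signature is 8 days after the earliest; the limit is 30 days. Within the window.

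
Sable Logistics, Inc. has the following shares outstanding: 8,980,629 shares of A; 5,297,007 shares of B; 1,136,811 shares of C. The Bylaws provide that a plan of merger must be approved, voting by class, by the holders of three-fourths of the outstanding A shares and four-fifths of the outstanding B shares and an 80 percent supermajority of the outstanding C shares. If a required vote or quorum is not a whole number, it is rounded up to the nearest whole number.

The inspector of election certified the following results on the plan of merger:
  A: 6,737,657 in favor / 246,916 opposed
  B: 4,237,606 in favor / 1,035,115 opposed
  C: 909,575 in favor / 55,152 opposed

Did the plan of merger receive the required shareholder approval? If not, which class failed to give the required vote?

A: 3/4 of 8980629 = 6735471.75, rounded up to 6735472; 6,735,472 required, 6,737,657 in favor — approved.
B: 4/5 of 5297007 = 4237605.60, rounded up to 4237606; 4,237,606 required, 4,237,606 in favor — approved.
C: 4/5 of 1136811 = 909448.80, rounded up to 909449; 909,449 required, 909,575 in favor — approved.

Approved — every class gave the required vote.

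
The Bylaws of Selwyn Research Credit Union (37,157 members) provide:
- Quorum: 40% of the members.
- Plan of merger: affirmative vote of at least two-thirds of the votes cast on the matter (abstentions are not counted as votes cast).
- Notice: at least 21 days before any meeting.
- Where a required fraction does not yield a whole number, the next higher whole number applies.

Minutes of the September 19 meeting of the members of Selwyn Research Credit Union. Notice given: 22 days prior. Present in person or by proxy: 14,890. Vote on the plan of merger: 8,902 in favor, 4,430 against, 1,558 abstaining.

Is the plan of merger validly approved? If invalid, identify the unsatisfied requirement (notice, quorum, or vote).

Notice: 22 days given; 21 required. Satisfied.
Quorum: 40% of 37,157 = 14,862.80, rounded up to 14,863; 14,890 present. Satisfied.
Vote: requires two-thirds of the votes cast (14,890 − 1,558 abstaining = 13,332); 2/3 of 13332 = 8888, so 8,888 needed; 8,902 in favor. Satisfied.

Valid — all requirements satisfied.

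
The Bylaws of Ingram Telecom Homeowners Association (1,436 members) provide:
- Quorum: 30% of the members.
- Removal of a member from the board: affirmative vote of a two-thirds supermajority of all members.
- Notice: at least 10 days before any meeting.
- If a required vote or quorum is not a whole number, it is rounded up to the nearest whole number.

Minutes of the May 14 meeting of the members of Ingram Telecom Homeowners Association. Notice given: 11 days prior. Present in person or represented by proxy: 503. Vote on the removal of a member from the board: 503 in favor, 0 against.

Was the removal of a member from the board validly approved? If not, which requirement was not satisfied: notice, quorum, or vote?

Notice: 11 days given; 10 required. Satisfied.
Quorum: 30% of 1,436 = 430.80, rounded up to 431; 503 present. Satisfied.
Vote: requires two-thirds of all members (1,436); 2/3 of 1436 = 957.33, rounded up to 958, so 958 needed; 503 in favor. Not satisfied.

Invalid — vote requirement not satisfied.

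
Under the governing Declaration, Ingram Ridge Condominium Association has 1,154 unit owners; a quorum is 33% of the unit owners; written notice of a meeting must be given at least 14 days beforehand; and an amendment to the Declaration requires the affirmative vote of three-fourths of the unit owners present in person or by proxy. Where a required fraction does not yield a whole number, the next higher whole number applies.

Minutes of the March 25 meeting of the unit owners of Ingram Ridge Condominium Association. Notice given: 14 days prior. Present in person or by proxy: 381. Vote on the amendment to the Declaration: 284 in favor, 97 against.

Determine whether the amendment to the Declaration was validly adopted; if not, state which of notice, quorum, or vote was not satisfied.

Invalid — vote requirement not satisfied.

Notice: 14 days given; 14 required. Satisfied.
Quorum: 33% of 1,154 = 380.82, rounded up to 381; 381 present. Satisfied.
Vote: requires three-fourths of those present (381); 3/4 of 381 = 285.75, rounded up to 286, so 286 needed; 284 in favor. Not satisfied.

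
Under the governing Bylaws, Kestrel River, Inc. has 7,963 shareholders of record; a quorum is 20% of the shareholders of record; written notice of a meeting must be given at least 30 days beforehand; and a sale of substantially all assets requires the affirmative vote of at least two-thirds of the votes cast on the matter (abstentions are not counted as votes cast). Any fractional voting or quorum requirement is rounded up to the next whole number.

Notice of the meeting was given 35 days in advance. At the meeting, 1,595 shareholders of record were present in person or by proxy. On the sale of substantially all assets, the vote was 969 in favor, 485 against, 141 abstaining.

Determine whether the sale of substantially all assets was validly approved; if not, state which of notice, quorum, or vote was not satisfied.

Invalid — vote requirement not satisfied.

Notice: 35 days given; 30 required. Satisfied.
Quorum: 20% of 7,963 = 1,592.60, rounded up to 1,593; 1,595 present. Satisfied.
Vote: requires two-thirds of the votes cast (1,595 − 141 abstaining = 1,454); 2/3 of 1454 = 969.33, rounded up to 970, so 970 needed; 969 in favor. Not satisfied.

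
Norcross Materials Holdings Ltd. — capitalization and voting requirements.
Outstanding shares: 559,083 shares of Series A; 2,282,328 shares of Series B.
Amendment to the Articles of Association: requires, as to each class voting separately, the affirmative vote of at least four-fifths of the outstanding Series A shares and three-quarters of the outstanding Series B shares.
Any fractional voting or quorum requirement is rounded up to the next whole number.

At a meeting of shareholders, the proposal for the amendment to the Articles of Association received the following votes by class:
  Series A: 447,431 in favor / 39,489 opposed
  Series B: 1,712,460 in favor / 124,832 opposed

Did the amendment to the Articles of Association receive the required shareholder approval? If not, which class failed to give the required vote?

Series A: 4/5 of 559083 = 447266.40, rounded up to 447267; 447,267 required, 447,431 in favor — approved.
Series B: 3/4 of 2282328 = 1711746; 1,711,746 required, 1,712,460 in favor — approved.

Approved — every class gave the required vote.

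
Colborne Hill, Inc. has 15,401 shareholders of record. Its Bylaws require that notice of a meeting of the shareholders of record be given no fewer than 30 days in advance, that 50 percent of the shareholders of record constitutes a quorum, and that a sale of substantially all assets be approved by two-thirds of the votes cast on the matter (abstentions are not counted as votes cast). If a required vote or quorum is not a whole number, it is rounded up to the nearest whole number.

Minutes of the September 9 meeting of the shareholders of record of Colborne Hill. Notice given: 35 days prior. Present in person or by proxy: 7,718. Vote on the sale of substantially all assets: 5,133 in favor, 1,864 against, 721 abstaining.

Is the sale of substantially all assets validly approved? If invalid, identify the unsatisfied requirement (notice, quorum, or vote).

Notice: 35 days given; 30 required. Satisfied.
Quorum: 50% of 15,401 = 7,700.50, rounded up to 7,701; 7,718 present. Satisfied.
Vote: requires two-thirds of the votes cast (7,718 − 721 abstaining = 6,997); 2/3 of 6997 = 4664.67, rounded up to 4665, so 4,665 needed; 5,133 in favor. Satisfied.

Valid — all requirements satisfied.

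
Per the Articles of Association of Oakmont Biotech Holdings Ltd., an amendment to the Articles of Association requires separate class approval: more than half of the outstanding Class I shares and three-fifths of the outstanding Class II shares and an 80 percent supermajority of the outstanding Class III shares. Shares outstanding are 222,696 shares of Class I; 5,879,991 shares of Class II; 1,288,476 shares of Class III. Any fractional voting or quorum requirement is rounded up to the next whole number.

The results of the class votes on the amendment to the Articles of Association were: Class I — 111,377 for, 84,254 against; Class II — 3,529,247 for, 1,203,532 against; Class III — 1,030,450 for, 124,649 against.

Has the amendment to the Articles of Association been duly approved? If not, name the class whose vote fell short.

Not approved — the Class III shares did not give the required vote.

Class I: a majority of 222696 is 111349; 111,349 required, 111,377 in favor — approved.
Class II: 3/5 of 5879991 = 3527994.60, rounded up to 3527995; 3,527,995 required, 3,529,247 in favor — approved.
Class III: 4/5 of 1288476 = 1030780.80, rounded up to 1030781; 1,030,781 required, 1,030,450 in favor — not approved.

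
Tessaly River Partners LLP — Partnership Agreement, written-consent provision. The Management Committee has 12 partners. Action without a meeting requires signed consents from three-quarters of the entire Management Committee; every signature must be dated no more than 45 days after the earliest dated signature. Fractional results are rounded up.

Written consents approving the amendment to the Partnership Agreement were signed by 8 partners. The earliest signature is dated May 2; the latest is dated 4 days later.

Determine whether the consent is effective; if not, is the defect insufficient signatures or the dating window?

Not effective — insufficient signatures.

Signatures required: three-quarters of 12 — 3/4 of 12 = 9, so 9 needed; 8 signed. Insufficient.
Dating window: the latest signature is 4 days after the earliest; the limit is 45 days. Within the window.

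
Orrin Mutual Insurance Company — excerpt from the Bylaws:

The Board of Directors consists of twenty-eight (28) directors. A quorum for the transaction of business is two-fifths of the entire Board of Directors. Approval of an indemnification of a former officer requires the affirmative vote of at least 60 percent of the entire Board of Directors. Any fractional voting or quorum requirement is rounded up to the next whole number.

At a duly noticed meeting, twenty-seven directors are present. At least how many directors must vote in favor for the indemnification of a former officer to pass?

The indemnification of a former officer requires three-fifths of the entire Board of Directors (28).
3/5 of 28 = 16.80, rounded up to 17.

17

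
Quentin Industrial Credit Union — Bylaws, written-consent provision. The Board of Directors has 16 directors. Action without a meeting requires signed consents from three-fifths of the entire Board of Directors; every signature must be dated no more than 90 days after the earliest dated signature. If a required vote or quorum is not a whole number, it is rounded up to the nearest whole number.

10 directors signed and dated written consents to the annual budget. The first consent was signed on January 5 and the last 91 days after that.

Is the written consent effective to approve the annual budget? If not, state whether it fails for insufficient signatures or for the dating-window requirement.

Not effective — dating-window requirement not satisfied.

Signatures required: three-fifths of 16 — 3/5 of 16 = 9.60, rounded up to 10, so 10 needed; 10 signed. Sufficient.
Dating window: the latest signature is 91 days after the earliest; the limit is 90 days. Outside the window.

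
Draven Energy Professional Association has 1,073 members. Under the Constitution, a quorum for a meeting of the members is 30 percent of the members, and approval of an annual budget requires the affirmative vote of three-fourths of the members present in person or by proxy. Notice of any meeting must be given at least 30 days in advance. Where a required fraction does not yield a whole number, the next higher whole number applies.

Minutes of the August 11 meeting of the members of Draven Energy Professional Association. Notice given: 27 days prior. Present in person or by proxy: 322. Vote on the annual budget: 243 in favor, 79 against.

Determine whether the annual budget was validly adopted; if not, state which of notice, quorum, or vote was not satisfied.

Notice: 27 days given; 30 required. Not satisfied.
Quorum: 30% of 1,073 = 321.90, rounded up to 322; 322 present. Satisfied.
Vote: requires three-fourths of those present (322); 3/4 of 322 = 241.50, rounded up to 242, so 242 needed; 243 in favor. Satisfied.

Invalid — notice requirement not satisfied.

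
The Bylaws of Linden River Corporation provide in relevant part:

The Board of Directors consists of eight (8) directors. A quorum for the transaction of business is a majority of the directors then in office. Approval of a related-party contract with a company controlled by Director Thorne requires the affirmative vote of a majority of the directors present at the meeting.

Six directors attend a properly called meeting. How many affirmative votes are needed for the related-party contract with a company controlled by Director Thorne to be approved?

The related-party contract with a company controlled by Director Thorne requires a majority of the directors present (6).
A majority of 6 is 4.

4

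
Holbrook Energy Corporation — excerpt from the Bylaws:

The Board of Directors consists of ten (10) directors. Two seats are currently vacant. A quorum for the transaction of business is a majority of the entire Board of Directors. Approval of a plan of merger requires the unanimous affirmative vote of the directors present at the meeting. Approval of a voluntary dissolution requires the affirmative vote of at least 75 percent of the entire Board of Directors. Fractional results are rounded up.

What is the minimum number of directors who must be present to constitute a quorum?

6

A majority of 10 is 6.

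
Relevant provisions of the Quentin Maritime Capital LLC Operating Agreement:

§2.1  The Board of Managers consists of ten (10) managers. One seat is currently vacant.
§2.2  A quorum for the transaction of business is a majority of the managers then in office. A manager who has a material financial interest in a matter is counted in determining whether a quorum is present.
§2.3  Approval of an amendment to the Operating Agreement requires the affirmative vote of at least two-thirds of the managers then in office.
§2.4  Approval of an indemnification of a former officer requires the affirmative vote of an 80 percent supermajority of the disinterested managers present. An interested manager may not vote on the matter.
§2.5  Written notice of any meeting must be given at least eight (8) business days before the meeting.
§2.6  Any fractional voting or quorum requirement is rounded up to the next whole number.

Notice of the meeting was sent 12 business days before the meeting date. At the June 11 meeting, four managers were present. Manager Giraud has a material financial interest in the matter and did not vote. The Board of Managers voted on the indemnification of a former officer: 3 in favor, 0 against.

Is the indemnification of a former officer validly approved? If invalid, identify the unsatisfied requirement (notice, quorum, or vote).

Notice: 12 business days given; 8 required (12 ≥ 8). Satisfied.
Quorum: 4 present (interested managers count toward quorum); quorum is 5. Not satisfied.
Vote: the indemnification of a former officer requires four-fifths of the disinterested managers present (4 − 1 = 3). 4/5 of 3 = 2.40, rounded up to 3, so 3 affirmative votes are needed; 3 voted in favor. Satisfied. (Moot — without a quorum no business can be validly transacted.)

Invalid — quorum requirement not satisfied.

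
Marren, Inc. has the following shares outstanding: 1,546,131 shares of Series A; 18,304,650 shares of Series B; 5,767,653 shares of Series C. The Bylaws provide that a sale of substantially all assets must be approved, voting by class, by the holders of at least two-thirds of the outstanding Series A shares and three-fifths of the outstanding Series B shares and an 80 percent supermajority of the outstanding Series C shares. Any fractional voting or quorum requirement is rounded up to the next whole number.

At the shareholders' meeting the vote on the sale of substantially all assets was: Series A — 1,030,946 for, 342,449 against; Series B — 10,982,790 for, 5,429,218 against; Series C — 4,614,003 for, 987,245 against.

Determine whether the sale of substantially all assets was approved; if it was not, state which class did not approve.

Not approved — the Series C shares did not give the required vote.

Series A: 2/3 of 1546131 = 1030754; 1,030,754 required, 1,030,946 in favor — approved.
Series B: 3/5 of 18304650 = 10982790; 10,982,790 required, 10,982,790 in favor — approved.
Series C: 4/5 of 5767653 = 4614122.40, rounded up to 4614123; 4,614,123 required, 4,614,003 in favor — not approved.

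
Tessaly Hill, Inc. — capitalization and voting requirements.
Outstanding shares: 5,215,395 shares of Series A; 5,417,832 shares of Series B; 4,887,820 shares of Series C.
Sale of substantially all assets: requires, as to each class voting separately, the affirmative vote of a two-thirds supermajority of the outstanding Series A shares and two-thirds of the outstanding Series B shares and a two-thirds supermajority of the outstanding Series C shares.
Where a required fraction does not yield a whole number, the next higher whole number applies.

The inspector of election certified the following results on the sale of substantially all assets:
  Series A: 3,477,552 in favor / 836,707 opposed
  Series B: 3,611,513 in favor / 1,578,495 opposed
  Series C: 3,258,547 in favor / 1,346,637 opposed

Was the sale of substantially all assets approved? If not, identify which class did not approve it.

Not approved — the Series B shares did not give the required vote.

Series A: 2/3 of 5215395 = 3476930; 3,476,930 required, 3,477,552 in favor — approved.
Series B: 2/3 of 5417832 = 3611888; 3,611,888 required, 3,611,513 in favor — not approved.
Series C: 2/3 of 4887820 = 3258546.67, rounded up to 3258547; 3,258,547 required, 3,258,547 in favor — approved.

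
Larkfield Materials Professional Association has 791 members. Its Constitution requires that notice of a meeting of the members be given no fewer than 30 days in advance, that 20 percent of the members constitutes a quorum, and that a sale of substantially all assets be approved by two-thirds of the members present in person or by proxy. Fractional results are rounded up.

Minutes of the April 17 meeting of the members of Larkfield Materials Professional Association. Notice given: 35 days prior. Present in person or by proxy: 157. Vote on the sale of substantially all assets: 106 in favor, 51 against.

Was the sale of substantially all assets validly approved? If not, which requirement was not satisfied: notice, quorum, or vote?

Invalid — quorum requirement not satisfied.

Notice: 35 days given; 30 required. Satisfied.
Quorum: 20% of 791 = 158.20, rounded up to 159; 157 present. Not satisfied.
Vote: requires two-thirds of those present (157); 2/3 of 157 = 104.67, rounded up to 105, so 105 needed; 106 in favor. Satisfied.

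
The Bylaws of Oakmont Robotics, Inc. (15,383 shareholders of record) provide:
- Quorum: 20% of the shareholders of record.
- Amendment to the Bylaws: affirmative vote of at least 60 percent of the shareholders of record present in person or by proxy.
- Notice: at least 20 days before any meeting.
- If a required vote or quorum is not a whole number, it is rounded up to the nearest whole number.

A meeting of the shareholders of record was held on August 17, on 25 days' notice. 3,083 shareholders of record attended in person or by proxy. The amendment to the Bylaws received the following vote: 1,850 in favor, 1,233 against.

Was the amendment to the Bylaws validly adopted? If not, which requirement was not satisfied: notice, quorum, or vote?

Valid — all requirements satisfied.

Notice: 25 days given; 20 required. Satisfied.
Quorum: 20% of 15,383 = 3,076.60, rounded up to 3,077; 3,083 present. Satisfied.
Vote: requires three-fifths of those present (3,083); 3/5 of 3083 = 1849.80, rounded up to 1850, so 1,850 needed; 1,850 in favor. Satisfied.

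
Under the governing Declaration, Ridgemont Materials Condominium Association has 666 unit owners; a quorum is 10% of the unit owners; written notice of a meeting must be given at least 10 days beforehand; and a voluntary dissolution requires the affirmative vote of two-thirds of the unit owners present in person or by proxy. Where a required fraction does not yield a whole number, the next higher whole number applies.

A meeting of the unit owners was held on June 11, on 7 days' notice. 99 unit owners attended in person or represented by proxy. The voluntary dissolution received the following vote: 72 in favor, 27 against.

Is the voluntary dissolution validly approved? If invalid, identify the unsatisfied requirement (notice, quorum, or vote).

Notice: 7 days given; 10 required. Not satisfied.
Quorum: 10% of 666 = 66.60, rounded up to 67; 99 present. Satisfied.
Vote: requires two-thirds of those present (99); 2/3 of 99 = 66, so 66 needed; 72 in favor. Satisfied.

Invalid — notice requirement not satisfied.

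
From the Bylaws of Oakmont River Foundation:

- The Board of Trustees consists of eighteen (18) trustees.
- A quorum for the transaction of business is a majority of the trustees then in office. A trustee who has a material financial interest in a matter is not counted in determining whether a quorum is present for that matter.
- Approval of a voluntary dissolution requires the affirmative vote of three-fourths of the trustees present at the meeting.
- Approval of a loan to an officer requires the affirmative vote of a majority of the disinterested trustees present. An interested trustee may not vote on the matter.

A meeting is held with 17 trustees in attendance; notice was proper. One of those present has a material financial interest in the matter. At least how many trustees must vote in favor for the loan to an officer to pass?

9

The loan to an officer requires a majority of the disinterested trustees present (17 − 1 = 16).
A majority of 16 is 9.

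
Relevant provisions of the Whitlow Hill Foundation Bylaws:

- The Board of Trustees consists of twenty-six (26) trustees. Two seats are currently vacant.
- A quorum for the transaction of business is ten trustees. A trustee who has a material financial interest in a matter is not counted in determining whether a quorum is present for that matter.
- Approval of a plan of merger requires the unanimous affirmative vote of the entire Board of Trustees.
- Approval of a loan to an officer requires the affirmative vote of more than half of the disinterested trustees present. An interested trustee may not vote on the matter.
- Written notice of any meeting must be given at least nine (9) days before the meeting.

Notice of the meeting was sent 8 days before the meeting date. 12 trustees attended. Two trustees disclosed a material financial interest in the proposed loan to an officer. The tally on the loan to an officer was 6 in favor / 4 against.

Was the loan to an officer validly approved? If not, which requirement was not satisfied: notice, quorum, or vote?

Notice: 8 days given; 9 required (8 < 9). Not satisfied.
Quorum: 12 present, but the 2 interested trustees do not count, leaving 10. Quorum is 10. Satisfied.
Vote: the loan to an officer requires a majority of the disinterested trustees present (12 − 2 = 10). A majority of 10 is 6, so 6 affirmative votes are needed; 6 voted in favor. Satisfied.

Invalid — notice requirement not satisfied.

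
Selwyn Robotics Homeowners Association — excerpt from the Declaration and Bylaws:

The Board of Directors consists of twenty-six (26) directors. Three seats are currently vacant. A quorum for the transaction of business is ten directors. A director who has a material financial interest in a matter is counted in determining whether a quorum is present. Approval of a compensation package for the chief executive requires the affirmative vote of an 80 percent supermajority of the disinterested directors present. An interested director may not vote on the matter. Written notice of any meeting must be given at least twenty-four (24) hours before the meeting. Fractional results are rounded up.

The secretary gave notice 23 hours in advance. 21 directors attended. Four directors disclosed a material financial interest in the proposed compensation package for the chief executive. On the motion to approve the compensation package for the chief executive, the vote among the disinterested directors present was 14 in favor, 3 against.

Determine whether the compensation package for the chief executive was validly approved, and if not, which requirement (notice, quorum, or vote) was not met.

Notice: 23 hours given; 24 required (23 < 24). Not satisfied.
Quorum: 21 present (interested directors count toward quorum); quorum is 10. Satisfied.
Vote: the compensation package for the chief executive requires four-fifths of the disinterested directors present (21 − 4 = 17). 4/5 of 17 = 13.60, rounded up to 14, so 14 affirmative votes are needed; 14 voted in favor. Satisfied.

Invalid — notice requirement not satisfied.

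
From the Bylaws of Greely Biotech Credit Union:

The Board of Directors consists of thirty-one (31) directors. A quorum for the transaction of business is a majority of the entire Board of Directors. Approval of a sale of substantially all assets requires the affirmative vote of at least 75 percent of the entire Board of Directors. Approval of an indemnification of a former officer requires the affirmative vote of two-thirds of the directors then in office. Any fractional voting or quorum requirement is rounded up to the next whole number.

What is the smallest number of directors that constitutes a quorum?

16

A majority of 31 is 16.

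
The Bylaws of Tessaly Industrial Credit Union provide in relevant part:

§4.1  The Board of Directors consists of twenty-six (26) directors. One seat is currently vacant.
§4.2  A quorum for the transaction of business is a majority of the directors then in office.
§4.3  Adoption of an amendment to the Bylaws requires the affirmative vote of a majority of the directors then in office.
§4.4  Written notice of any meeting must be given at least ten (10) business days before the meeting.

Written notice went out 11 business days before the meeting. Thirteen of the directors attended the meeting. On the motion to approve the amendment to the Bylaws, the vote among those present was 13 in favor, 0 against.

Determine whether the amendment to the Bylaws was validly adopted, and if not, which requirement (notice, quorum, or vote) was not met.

Valid — all requirements satisfied.

Notice: 11 business days given; 10 required (11 ≥ 10). Satisfied.
Quorum: 13 present; quorum is 13. Satisfied.
Vote: the amendment to the Bylaws requires a majority of the directors then in office (25). A majority of 25 is 13, so 13 affirmative votes are needed; 13 voted in favor. Satisfied.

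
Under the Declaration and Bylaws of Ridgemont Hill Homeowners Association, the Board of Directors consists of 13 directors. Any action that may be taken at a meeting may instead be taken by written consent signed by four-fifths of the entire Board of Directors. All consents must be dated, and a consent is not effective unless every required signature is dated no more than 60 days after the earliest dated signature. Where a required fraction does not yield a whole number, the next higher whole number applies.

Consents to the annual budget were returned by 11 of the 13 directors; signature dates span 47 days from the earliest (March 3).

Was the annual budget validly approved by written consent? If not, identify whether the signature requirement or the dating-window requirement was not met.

Signatures required: four-fifths of 13 — 4/5 of 13 = 10.40, rounded up to 11, so 11 needed; 11 signed. Sufficient.
Dating window: the latest signature is 47 days after the earliest; the limit is 60 days. Within the window.

Effective — both the signature and dating-window requirements are satisfied.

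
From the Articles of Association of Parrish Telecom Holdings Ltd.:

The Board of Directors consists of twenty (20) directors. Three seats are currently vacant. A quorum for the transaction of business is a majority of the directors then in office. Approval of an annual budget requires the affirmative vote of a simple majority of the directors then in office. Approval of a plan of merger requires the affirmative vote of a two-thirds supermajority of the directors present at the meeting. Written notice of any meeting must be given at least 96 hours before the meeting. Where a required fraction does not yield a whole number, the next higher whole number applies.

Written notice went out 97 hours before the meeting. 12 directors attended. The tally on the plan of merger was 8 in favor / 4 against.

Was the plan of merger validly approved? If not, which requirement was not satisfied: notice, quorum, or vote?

Notice: 97 hours given; 96 required (97 ≥ 96). Satisfied.
Quorum: 12 present; quorum is 9. Satisfied.
Vote: the plan of merger requires two-thirds of the directors present (12). 2/3 of 12 = 8, so 8 affirmative votes are needed; 8 voted in favor. Satisfied.

Valid — all requirements satisfied.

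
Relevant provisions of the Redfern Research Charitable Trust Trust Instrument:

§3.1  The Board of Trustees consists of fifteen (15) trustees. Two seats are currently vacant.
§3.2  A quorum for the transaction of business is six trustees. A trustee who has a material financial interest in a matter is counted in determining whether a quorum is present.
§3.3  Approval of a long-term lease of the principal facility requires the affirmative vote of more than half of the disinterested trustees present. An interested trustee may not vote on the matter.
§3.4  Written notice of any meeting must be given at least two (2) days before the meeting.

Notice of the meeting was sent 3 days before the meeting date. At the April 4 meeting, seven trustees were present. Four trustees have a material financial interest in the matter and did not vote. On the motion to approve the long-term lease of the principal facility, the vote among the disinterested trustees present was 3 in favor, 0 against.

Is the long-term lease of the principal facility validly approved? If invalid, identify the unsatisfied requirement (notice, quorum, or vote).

Valid — all requirements satisfied.

Notice: 3 days given; 2 required (3 ≥ 2). Satisfied.
Quorum: 7 present (interested trustees count toward quorum); quorum is 6. Satisfied.
Vote: the long-term lease of the principal facility requires a majority of the disinterested trustees present (7 − 4 = 3). A majority of 3 is 2, so 2 affirmative votes are needed; 3 voted in favor. Satisfied.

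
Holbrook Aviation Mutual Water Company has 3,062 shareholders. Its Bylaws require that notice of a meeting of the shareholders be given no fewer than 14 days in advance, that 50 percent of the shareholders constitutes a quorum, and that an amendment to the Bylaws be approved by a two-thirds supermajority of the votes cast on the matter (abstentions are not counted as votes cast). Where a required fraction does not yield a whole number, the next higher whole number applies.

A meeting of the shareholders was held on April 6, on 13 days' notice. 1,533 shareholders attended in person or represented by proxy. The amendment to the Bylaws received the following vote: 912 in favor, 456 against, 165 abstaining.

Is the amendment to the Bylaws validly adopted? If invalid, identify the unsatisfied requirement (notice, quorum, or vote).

Notice: 13 days given; 14 required. Not satisfied.
Quorum: 50% of 3,062 = 1,531; 1,533 present. Satisfied.
Vote: requires two-thirds of the votes cast (1,533 − 165 abstaining = 1,368); 2/3 of 1368 = 912, so 912 needed; 912 in favor. Satisfied.

Invalid — notice requirement not satisfied.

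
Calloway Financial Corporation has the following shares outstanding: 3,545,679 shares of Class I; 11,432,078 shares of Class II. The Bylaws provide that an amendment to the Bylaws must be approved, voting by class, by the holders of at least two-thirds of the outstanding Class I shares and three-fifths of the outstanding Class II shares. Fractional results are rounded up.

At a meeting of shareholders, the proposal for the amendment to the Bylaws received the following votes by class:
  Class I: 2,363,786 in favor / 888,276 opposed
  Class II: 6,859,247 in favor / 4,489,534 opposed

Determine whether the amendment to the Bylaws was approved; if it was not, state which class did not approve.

Approved — every class gave the required vote.

Class I: 2/3 of 3545679 = 2363786; 2,363,786 required, 2,363,786 in favor — approved.
Class II: 3/5 of 11432078 = 6859246.80, rounded up to 6859247; 6,859,247 required, 6,859,247 in favor — approved.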